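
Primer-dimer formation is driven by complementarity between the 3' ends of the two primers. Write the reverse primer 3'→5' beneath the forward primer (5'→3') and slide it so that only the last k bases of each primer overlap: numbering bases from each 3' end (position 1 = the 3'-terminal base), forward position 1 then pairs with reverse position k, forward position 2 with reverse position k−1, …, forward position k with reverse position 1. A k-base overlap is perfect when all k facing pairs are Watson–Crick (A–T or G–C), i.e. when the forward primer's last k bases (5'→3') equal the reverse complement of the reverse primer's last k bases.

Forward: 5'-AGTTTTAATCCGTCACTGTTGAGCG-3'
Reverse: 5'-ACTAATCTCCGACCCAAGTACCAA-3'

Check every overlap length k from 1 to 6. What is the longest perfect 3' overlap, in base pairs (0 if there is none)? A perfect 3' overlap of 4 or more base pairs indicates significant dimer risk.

Last 6 bases (5'→3') — forward …TGAGCG, reverse …TACCAA.
Reverse complement of the reverse primer's last 6 bases: TTGGTA; its first k bases are the reverse complement of the reverse primer's last k bases, so a perfect k-base overlap needs the forward primer's last k bases to equal them.
Comparing (forward last k vs required): k=1: G vs T ✗; k=2: CG vs TT ✗; k=3: GCG vs TTG ✗; k=4: AGCG vs TTGG ✗; k=5: GAGCG vs TTGGT ✗; k=6: TGAGCG vs TTGGTA ✗.
No overlap length from 1 to 6 is perfect, so the longest perfect 3' overlap is 0.

Longest perfect overlap: 0 complementary base pairs; below the dimer-risk threshold (threshold 4).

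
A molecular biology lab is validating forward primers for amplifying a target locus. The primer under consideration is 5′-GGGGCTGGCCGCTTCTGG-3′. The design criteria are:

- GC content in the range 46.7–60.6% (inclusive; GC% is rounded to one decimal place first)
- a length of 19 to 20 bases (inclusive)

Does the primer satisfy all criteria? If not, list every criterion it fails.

Fails: GC content, length.

Base counts: A=0, T=4, G=9, C=5 (length 18).
GC content: GC 14/18 = 77.8%, outside 46.7–60.6% ✗
length: length 18, outside 19–20 ✗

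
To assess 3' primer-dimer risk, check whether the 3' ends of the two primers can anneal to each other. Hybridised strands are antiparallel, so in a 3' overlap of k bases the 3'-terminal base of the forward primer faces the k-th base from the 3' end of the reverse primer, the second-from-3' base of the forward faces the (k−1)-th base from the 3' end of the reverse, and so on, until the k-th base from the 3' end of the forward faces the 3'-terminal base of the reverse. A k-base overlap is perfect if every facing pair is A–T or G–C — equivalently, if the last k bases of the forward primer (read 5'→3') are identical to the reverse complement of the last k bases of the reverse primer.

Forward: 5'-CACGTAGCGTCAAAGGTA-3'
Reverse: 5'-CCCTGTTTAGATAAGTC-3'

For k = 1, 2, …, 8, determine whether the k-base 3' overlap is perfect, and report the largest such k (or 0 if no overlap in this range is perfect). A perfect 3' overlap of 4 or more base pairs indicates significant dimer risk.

Last 8 bases (5'→3') — forward …CAAAGGTA, reverse …GATAAGTC.
Reverse complement of the reverse primer's last 8 bases: GACTTATC; its first k bases are the reverse complement of the reverse primer's last k bases, so a perfect k-base overlap needs the forward primer's last k bases to equal them.
Comparing (forward last k vs required): k=1: A vs G ✗; k=2: TA vs GA ✗; k=3: GTA vs GAC ✗; k=4: GGTA vs GACT ✗; k=5: AGGTA vs GACTT ✗; k=6: AAGGTA vs GACTTA ✗; k=7: AAAGGTA vs GACTTAT ✗; k=8: CAAAGGTA vs GACTTATC ✗.
No overlap length from 1 to 8 is perfect, so the longest perfect 3' overlap is 0.

Longest perfect overlap: 0 complementary base pairs; below the dimer-risk threshold (threshold 4).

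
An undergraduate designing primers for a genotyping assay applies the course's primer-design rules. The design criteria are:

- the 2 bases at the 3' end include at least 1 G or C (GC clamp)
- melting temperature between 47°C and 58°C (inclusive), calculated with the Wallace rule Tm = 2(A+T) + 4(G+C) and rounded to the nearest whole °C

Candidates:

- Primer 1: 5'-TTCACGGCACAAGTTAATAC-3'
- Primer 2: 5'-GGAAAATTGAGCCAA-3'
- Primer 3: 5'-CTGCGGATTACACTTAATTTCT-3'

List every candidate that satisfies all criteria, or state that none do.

Primer 1 only.

Primer 1 (20 nt, A=7 T=5 G=3 C=5): 3' end AC has 1 G/C ✓; Tm = 2·12 + 4·8 = 56°C ✓ — passes.
Primer 2 (15 nt, A=7 T=2 G=4 C=2): 3' end AA has 0 G/C, need ≥1 ✗; Tm = 2·9 + 4·6 = 42°C, outside 47–58°C ✗ — fails.
Primer 3 (22 nt, A=5 T=9 G=3 C=5): 3' end CT has 1 G/C ✓; Tm = 2·14 + 4·8 = 60°C, outside 47–58°C ✗ — fails.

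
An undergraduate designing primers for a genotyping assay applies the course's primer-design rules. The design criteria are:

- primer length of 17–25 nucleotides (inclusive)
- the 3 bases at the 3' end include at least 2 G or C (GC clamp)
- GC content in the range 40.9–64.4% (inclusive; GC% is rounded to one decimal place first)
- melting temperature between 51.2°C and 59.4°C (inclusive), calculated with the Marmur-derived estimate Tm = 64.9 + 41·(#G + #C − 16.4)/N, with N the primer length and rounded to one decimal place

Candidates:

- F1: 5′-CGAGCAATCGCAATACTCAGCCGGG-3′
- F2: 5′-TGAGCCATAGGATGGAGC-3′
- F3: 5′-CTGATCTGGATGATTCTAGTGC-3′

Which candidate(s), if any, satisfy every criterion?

F3 only.

F1 (25 nt, A=7 T=3 G=7 C=8): length 25 ✓; 3' end GGG has 3 G/C ✓; GC 15/25 = 60.0% ✓; Tm = 64.9 + 41·(15 − 16.4)/25 = 62.6°C, outside 51.2–59.4°C ✗ — fails.
F2 (18 nt, A=5 T=3 G=7 C=3): length 18 ✓; 3' end AGC has 2 G/C ✓; GC 10/18 = 55.6% ✓; Tm = 64.9 + 41·(10 − 16.4)/18 = 50.3°C, outside 51.2–59.4°C ✗ — fails.
F3 (22 nt, A=4 T=8 G=6 C=4): length 22 ✓; 3' end TGC has 2 G/C ✓; GC 10/22 = 45.5% ✓; Tm = 64.9 + 41·(10 − 16.4)/22 = 53.0°C ✓ — passes.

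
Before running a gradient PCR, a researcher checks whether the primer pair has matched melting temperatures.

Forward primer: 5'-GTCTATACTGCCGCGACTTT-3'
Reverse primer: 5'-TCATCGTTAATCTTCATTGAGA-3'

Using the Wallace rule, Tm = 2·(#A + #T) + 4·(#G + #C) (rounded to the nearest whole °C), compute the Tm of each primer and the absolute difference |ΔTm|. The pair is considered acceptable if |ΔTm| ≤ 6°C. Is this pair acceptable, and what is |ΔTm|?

Forward: A=3 T=7 G=4 C=6 → Tm = 2·10 + 4·10 = 60°C.
Reverse: A=6 T=9 G=3 C=4 → Tm = 2·15 + 4·7 = 58°C.
|ΔTm| = |60 − 58| = 2°C, ≤ 6°C.

|ΔTm| = 2°C; the pair is acceptable.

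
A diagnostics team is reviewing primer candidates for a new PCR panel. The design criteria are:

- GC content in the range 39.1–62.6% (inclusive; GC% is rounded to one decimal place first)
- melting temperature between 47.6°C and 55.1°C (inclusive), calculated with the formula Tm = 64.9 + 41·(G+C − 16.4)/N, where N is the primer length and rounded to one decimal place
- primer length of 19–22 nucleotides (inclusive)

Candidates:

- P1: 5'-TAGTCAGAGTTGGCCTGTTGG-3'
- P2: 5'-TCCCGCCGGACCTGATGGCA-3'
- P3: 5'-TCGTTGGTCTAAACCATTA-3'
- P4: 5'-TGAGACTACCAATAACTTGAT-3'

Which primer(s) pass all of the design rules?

P1 (21 nt, A=3 T=7 G=8 C=3): GC 11/21 = 52.4% ✓; Tm = 64.9 + 41·(11 − 16.4)/21 = 54.4°C ✓; length 21 ✓ — passes.
P2 (20 nt, A=3 T=3 G=6 C=8): GC 14/20 = 70.0%, outside 39.1–62.6% ✗; Tm = 64.9 + 41·(14 − 16.4)/20 = 60.0°C, outside 47.6–55.1°C ✗; length 20 ✓ — fails.
P3 (19 nt, A=5 T=7 G=3 C=4): GC 7/19 = 36.8%, outside 39.1–62.6% ✗; Tm = 64.9 + 41·(7 − 16.4)/19 = 44.6°C, outside 47.6–55.1°C ✗; length 19 ✓ — fails.
P4 (21 nt, A=8 T=6 G=3 C=4): GC 7/21 = 33.3%, outside 39.1–62.6% ✗; Tm = 64.9 + 41·(7 − 16.4)/21 = 46.5°C, outside 47.6–55.1°C ✗; length 21 ✓ — fails.

P1 only.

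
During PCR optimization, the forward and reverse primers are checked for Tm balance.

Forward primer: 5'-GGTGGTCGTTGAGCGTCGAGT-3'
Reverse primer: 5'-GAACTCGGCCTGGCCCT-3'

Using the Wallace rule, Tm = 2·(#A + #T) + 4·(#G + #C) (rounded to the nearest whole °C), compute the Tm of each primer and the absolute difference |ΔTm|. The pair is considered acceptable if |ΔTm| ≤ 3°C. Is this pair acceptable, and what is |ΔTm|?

Forward: A=2 T=6 G=10 C=3 → Tm = 2·8 + 4·13 = 68°C.
Reverse: A=2 T=3 G=5 C=7 → Tm = 2·5 + 4·12 = 58°C.
|ΔTm| = |68 − 58| = 10°C, > 3°C.

|ΔTm| = 10°C; the pair is not acceptable.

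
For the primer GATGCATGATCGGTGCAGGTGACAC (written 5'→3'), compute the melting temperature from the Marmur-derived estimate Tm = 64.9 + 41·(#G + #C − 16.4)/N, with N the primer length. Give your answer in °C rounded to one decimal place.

Base counts: A=6, T=5, G=9, C=5; G+C = 14, N = 25.
Tm = 64.9 + 41·(14 − 16.4)/25 = 64.9 + -98.40/25 = 61.0°C.

61.0°C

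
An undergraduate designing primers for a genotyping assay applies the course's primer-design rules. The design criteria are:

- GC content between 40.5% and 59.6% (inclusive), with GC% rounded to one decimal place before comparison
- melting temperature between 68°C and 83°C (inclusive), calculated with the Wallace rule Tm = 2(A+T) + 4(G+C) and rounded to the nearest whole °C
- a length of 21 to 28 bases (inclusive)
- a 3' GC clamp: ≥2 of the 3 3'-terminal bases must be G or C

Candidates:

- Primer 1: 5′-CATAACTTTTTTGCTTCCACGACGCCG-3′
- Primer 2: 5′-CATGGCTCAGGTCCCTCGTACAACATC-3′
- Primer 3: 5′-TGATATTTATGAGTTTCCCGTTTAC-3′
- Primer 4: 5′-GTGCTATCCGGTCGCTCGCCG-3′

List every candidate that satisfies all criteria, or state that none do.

Primer 1 only.

Primer 1 (27 nt, A=5 T=9 G=4 C=9): GC 13/27 = 48.1% ✓; Tm = 2·14 + 4·13 = 80°C ✓; length 27 ✓; 3' end CCG has 3 G/C ✓ — passes.
Primer 2 (27 nt, A=6 T=6 G=5 C=10): GC 15/27 = 55.6% ✓; Tm = 2·12 + 4·15 = 84°C, outside 68–83°C ✗; length 27 ✓; 3' end ATC has 1 G/C, need ≥2 ✗ — fails.
Primer 3 (25 nt, A=5 T=12 G=4 C=4): GC 8/25 = 32.0%, outside 40.5–59.6% ✗; Tm = 2·17 + 4·8 = 66°C, outside 68–83°C ✗; length 25 ✓; 3' end TAC has 1 G/C, need ≥2 ✗ — fails.
Primer 4 (21 nt, A=1 T=5 G=7 C=8): GC 15/21 = 71.4%, outside 40.5–59.6% ✗; Tm = 2·6 + 4·15 = 72°C ✓; length 21 ✓; 3' end CCG has 3 G/C ✓ — fails.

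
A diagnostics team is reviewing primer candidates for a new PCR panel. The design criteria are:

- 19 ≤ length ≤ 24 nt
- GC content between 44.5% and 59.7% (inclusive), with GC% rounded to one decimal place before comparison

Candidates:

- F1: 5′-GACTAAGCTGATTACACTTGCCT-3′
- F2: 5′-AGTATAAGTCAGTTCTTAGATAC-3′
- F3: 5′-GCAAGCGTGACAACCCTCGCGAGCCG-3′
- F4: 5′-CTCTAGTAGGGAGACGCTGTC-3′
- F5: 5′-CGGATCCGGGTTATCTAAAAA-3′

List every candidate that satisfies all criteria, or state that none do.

F4 only.

F1 (23 nt, A=6 T=7 G=4 C=6): length 23 ✓; GC 10/23 = 43.5%, outside 44.5–59.7% ✗ — fails.
F2 (23 nt, A=8 T=8 G=4 C=3): length 23 ✓; GC 7/23 = 30.4%, outside 44.5–59.7% ✗ — fails.
F3 (26 nt, A=6 T=2 G=8 C=10): length 26, outside 19–24 ✗; GC 18/26 = 69.2%, outside 44.5–59.7% ✗ — fails.
F4 (21 nt, A=4 T=5 G=7 C=5): length 21 ✓; GC 12/21 = 57.1% ✓ — passes.
F5 (21 nt, A=7 T=5 G=5 C=4): length 21 ✓; GC 9/21 = 42.9%, outside 44.5–59.7% ✗ — fails.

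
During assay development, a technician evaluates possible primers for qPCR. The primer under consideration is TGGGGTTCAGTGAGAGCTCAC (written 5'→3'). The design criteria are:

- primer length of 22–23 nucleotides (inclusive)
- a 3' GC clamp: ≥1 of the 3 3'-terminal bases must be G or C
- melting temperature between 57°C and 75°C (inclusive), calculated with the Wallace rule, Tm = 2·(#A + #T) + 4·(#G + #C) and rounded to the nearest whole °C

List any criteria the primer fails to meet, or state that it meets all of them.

Base counts: A=4, T=5, G=8, C=4 (length 21).
length: length 21, outside 22–23 ✗
GC clamp: 3' end CAC has 2 G/C ✓
Tm: Tm = 2·9 + 4·12 = 66°C ✓

Fails: length.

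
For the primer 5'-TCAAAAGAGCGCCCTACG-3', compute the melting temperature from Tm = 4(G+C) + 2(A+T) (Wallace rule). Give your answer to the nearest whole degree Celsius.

Base counts: A=6, T=2, G=4, C=6 (length 18).
Tm = 2·(6+2) + 4·(4+6) = 2·8 + 4·10 = 16 + 40 = 56°C.

56°C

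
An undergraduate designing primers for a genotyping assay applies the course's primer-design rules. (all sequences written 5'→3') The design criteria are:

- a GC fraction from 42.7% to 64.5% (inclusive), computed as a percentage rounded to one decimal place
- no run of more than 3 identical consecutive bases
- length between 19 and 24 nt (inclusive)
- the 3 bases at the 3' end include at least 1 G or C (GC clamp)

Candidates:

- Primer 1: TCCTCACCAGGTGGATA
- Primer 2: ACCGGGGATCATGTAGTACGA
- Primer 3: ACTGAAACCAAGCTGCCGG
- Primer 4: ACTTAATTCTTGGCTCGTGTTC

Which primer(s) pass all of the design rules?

Primer 3 only.

Primer 1 (17 nt, A=4 T=4 G=4 C=5): GC 9/17 = 52.9% ✓; longest run = 2 ✓; length 17, outside 19–24 ✗; 3' end ATA has 0 G/C, need ≥1 ✗ — fails.
Primer 2 (21 nt, A=6 T=4 G=7 C=4): GC 11/21 = 52.4% ✓; longest run = 4, exceeds 3 ✗; length 21 ✓; 3' end CGA has 2 G/C ✓ — fails.
Primer 3 (19 nt, A=6 T=2 G=5 C=6): GC 11/19 = 57.9% ✓; longest run = 3 ✓; length 19 ✓; 3' end CGG has 3 G/C ✓ — passes.
Primer 4 (22 nt, A=3 T=10 G=4 C=5): GC 9/22 = 40.9%, outside 42.7–64.5% ✗; longest run = 2 ✓; length 22 ✓; 3' end TTC has 1 G/C ✓ — fails.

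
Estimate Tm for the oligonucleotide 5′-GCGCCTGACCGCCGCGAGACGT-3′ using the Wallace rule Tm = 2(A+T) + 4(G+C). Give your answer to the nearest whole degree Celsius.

78°C

Base counts: A=3, T=2, G=8, C=9 (length 22).
Tm = 2·(3+2) + 4·(8+9) = 2·5 + 4·17 = 10 + 68 = 78°C.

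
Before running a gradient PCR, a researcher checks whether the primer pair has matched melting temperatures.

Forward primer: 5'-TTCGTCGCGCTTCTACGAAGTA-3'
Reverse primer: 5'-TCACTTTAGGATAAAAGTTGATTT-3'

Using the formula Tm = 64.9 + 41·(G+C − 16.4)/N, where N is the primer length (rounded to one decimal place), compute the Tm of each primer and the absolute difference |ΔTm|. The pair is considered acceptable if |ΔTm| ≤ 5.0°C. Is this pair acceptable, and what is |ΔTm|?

|ΔTm| = 7.7°C; the pair is not acceptable.

Forward: G+C = 11, N = 22 → Tm = 64.9 + 41·(11 − 16.4)/22 = 54.8°C.
Reverse: G+C = 6, N = 24 → Tm = 64.9 + 41·(6 − 16.4)/24 = 47.1°C.
|ΔTm| = |54.8 − 47.1| = 7.7°C, > 5.0°C.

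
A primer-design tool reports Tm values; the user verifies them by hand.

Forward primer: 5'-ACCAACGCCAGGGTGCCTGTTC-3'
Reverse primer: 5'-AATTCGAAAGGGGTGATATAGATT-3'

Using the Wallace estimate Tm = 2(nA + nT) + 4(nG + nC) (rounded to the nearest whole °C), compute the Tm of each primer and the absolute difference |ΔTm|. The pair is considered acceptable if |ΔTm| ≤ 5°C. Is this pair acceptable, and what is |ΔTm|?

Forward: A=4 T=4 G=6 C=8 → Tm = 2·8 + 4·14 = 72°C.
Reverse: A=9 T=7 G=7 C=1 → Tm = 2·16 + 4·8 = 64°C.
|ΔTm| = |72 − 64| = 8°C, > 5°C.

|ΔTm| = 8°C; the pair is not acceptable.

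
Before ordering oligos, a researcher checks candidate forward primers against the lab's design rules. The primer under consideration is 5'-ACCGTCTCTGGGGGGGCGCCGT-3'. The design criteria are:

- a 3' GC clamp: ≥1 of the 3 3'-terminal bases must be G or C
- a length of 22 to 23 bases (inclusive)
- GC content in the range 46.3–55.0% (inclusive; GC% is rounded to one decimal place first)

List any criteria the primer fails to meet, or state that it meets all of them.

Fails: GC content.

Base counts: A=1, T=4, G=10, C=7 (length 22).
GC clamp: 3' end CGT has 2 G/C ✓
length: length 22 ✓
GC content: GC 17/22 = 77.3%, outside 46.3–55.0% ✗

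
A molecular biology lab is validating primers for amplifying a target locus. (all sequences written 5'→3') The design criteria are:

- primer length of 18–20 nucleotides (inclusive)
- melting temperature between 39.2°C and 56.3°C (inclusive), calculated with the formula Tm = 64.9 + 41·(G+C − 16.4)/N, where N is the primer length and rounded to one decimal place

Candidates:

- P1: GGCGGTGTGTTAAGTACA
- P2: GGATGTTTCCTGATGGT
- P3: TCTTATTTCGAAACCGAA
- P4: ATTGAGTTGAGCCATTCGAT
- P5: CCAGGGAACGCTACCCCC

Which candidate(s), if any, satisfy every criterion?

P1, P3 and P4.

P1 (18 nt, A=4 T=5 G=7 C=2): length 18 ✓; Tm = 64.9 + 41·(9 − 16.4)/18 = 48.0°C ✓ — passes.
P2 (17 nt, A=2 T=7 G=6 C=2): length 17, outside 18–20 ✗; Tm = 64.9 + 41·(8 − 16.4)/17 = 44.6°C ✓ — fails.
P3 (18 nt, A=6 T=6 G=2 C=4): length 18 ✓; Tm = 64.9 + 41·(6 − 16.4)/18 = 41.2°C ✓ — passes.
P4 (20 nt, A=5 T=7 G=5 C=3): length 20 ✓; Tm = 64.9 + 41·(8 − 16.4)/20 = 47.7°C ✓ — passes.
P5 (18 nt, A=4 T=1 G=4 C=9): length 18 ✓; Tm = 64.9 + 41·(13 − 16.4)/18 = 57.2°C, outside 39.2–56.3°C ✗ — fails.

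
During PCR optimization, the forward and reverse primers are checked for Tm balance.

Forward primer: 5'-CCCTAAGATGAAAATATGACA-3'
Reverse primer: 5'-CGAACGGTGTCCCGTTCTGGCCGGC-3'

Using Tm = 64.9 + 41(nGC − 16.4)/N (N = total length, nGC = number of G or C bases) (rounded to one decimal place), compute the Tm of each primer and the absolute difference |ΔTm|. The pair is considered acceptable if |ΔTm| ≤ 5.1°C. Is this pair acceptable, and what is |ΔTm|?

Forward: G+C = 7, N = 21 → Tm = 64.9 + 41·(7 − 16.4)/21 = 46.5°C.
Reverse: G+C = 18, N = 25 → Tm = 64.9 + 41·(18 − 16.4)/25 = 67.5°C.
|ΔTm| = |46.5 − 67.5| = 21.0°C, > 5.1°C.

|ΔTm| = 21.0°C; the pair is not acceptable.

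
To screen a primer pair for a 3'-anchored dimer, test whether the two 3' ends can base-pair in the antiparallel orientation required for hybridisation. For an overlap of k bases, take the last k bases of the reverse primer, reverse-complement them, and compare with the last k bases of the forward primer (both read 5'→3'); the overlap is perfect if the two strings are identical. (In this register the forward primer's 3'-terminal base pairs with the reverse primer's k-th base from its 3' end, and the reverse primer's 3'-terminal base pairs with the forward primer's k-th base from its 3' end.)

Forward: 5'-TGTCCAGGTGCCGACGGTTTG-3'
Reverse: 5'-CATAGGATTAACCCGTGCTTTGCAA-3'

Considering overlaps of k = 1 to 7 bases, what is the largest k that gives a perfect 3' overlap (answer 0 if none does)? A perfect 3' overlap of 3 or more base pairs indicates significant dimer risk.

Last 7 bases (5'→3') — forward …CGGTTTG, reverse …TTTGCAA.
Reverse complement of the reverse primer's last 7 bases: TTGCAAA; its first k bases are the reverse complement of the reverse primer's last k bases, so a perfect k-base overlap needs the forward primer's last k bases to equal them.
Comparing (forward last k vs required): k=1: G vs T ✗; k=2: TG vs TT ✗; k=3: TTG vs TTG ✓; k=4: TTTG vs TTGC ✗; k=5: GTTTG vs TTGCA ✗; k=6: GGTTTG vs TTGCAA ✗; k=7: CGGTTTG vs TTGCAAA ✗.
Only k = 3 is perfect, so the longest perfect 3' overlap is 3.

Longest perfect overlap: 3 complementary base pairs; significant dimer risk (threshold 3).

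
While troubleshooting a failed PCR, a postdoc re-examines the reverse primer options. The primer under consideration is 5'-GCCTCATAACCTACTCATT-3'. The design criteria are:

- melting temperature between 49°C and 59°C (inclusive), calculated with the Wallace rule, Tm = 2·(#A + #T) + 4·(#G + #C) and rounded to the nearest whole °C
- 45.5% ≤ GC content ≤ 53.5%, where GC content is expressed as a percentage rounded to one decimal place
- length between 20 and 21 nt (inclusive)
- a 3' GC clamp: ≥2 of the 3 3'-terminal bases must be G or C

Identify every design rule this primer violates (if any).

Fails: GC content, length, GC clamp.

Base counts: A=5, T=6, G=1, C=7 (length 19).
Tm: Tm = 2·11 + 4·8 = 54°C ✓
GC content: GC 8/19 = 42.1%, outside 45.5–53.5% ✗
length: length 19, outside 20–21 ✗
GC clamp: 3' end ATT has 0 G/C, need ≥2 ✗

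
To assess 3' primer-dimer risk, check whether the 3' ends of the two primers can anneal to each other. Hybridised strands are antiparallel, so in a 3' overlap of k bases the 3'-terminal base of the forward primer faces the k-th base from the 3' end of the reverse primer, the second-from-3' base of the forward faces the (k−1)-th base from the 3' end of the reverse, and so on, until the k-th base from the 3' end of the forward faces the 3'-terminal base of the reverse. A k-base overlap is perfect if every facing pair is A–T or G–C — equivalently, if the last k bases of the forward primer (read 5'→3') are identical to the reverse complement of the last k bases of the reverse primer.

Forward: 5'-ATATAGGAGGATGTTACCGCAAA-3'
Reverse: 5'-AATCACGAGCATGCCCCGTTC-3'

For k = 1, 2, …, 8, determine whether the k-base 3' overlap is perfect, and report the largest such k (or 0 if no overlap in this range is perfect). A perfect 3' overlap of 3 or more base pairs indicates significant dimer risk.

Longest perfect overlap: 0 complementary base pairs; below the dimer-risk threshold (threshold 3).

Last 8 bases (5'→3') — forward …ACCGCAAA, reverse …CCCCGTTC.
Reverse complement of the reverse primer's last 8 bases: GAACGGGG; its first k bases are the reverse complement of the reverse primer's last k bases, so a perfect k-base overlap needs the forward primer's last k bases to equal them.
Comparing (forward last k vs required): k=1: A vs G ✗; k=2: AA vs GA ✗; k=3: AAA vs GAA ✗; k=4: CAAA vs GAAC ✗; k=5: GCAAA vs GAACG ✗; k=6: CGCAAA vs GAACGG ✗; k=7: CCGCAAA vs GAACGGG ✗; k=8: ACCGCAAA vs GAACGGGG ✗.
No overlap length from 1 to 8 is perfect, so the longest perfect 3' overlap is 0.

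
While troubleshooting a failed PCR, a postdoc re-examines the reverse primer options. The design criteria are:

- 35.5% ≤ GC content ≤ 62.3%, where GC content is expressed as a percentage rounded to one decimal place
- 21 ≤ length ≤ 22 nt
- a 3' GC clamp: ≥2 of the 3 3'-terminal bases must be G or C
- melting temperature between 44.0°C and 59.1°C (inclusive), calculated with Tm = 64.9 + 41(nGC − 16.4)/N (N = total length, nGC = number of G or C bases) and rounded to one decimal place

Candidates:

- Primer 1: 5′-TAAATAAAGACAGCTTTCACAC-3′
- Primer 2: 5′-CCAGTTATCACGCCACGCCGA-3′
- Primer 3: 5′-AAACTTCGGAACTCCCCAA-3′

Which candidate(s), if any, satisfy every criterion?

Primer 2 only.

Primer 1 (22 nt, A=10 T=5 G=2 C=5): GC 7/22 = 31.8%, outside 35.5–62.3% ✗; length 22 ✓; 3' end CAC has 2 G/C ✓; Tm = 64.9 + 41·(7 − 16.4)/22 = 47.4°C ✓ — fails.
Primer 2 (21 nt, A=5 T=3 G=4 C=9): GC 13/21 = 61.9% ✓; length 21 ✓; 3' end CGA has 2 G/C ✓; Tm = 64.9 + 41·(13 − 16.4)/21 = 58.3°C ✓ — passes.
Primer 3 (19 nt, A=7 T=3 G=2 C=7): GC 9/19 = 47.4% ✓; length 19, outside 21–22 ✗; 3' end CAA has 1 G/C, need ≥2 ✗; Tm = 64.9 + 41·(9 − 16.4)/19 = 48.9°C ✓ — fails.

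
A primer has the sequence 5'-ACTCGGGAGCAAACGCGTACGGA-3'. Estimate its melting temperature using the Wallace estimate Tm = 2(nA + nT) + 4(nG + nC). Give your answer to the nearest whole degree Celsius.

Base counts: A=7, T=2, G=8, C=6 (length 23).
Tm = 2·(7+2) + 4·(8+6) = 2·9 + 4·14 = 18 + 56 = 74°C.

74°C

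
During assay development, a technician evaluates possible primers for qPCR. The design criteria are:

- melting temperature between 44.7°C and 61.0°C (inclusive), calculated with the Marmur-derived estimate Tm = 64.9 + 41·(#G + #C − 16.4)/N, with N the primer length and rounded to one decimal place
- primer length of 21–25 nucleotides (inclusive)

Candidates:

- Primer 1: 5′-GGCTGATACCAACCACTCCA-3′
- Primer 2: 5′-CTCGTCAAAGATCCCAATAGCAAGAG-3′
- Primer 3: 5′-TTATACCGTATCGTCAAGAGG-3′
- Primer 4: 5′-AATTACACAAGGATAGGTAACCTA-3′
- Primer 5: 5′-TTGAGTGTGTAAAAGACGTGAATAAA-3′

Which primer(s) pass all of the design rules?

Primer 3 and Primer 4.

Primer 1 (20 nt, A=6 T=3 G=3 C=8): Tm = 64.9 + 41·(11 − 16.4)/20 = 53.8°C ✓; length 20, outside 21–25 ✗ — fails.
Primer 2 (26 nt, A=10 T=4 G=5 C=7): Tm = 64.9 + 41·(12 − 16.4)/26 = 58.0°C ✓; length 26, outside 21–25 ✗ — fails.
Primer 3 (21 nt, A=6 T=6 G=5 C=4): Tm = 64.9 + 41·(9 − 16.4)/21 = 50.5°C ✓; length 21 ✓ — passes.
Primer 4 (24 nt, A=11 T=5 G=4 C=4): Tm = 64.9 + 41·(8 − 16.4)/24 = 50.6°C ✓; length 24 ✓ — passes.
Primer 5 (26 nt, A=11 T=7 G=7 C=1): Tm = 64.9 + 41·(8 − 16.4)/26 = 51.7°C ✓; length 26, outside 21–25 ✗ — fails.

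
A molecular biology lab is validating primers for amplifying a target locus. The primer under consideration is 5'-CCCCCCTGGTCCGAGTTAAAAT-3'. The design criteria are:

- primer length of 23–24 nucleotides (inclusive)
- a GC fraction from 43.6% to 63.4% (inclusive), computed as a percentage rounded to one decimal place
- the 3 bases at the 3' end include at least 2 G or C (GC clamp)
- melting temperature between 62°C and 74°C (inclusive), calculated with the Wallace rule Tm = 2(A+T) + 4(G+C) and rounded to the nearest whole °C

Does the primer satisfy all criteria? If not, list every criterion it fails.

Fails: length, GC clamp.

Base counts: A=5, T=5, G=4, C=8 (length 22).
length: length 22, outside 23–24 ✗
GC content: GC 12/22 = 54.5% ✓
GC clamp: 3' end AAT has 0 G/C, need ≥2 ✗
Tm: Tm = 2·10 + 4·12 = 68°C ✓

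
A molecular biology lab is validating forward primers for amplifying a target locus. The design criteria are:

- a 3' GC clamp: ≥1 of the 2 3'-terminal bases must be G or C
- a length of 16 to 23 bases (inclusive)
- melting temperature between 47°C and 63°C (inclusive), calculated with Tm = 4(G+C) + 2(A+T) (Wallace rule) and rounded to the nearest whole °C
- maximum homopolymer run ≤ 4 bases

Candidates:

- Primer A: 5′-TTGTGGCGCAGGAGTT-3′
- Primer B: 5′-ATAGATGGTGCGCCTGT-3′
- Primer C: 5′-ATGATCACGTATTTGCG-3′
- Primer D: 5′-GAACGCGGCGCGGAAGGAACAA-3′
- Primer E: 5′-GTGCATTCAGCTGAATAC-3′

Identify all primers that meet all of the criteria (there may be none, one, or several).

Primer A (16 nt, A=2 T=5 G=7 C=2): 3' end TT has 0 G/C, need ≥1 ✗; length 16 ✓; Tm = 2·7 + 4·9 = 50°C ✓; longest run = 2 ✓ — fails.
Primer B (17 nt, A=3 T=5 G=6 C=3): 3' end GT has 1 G/C ✓; length 17 ✓; Tm = 2·8 + 4·9 = 52°C ✓; longest run = 2 ✓ — passes.
Primer C (17 nt, A=4 T=6 G=4 C=3): 3' end CG has 2 G/C ✓; length 17 ✓; Tm = 2·10 + 4·7 = 48°C ✓; longest run = 3 ✓ — passes.
Primer D (22 nt, A=8 T=0 G=9 C=5): 3' end AA has 0 G/C, need ≥1 ✗; length 22 ✓; Tm = 2·8 + 4·14 = 72°C, outside 47–63°C ✗; longest run = 2 ✓ — fails.
Primer E (18 nt, A=5 T=5 G=4 C=4): 3' end AC has 1 G/C ✓; length 18 ✓; Tm = 2·10 + 4·8 = 52°C ✓; longest run = 2 ✓ — passes.

Primer B, Primer C and Primer E.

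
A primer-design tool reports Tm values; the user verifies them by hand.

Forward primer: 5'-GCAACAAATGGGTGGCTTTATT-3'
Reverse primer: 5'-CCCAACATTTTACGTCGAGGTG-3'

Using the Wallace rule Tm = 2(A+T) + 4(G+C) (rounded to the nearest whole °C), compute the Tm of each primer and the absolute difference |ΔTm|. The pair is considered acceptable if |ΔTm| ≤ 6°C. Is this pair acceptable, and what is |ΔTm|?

|ΔTm| = 4°C; the pair is acceptable.

Forward: A=6 T=7 G=6 C=3 → Tm = 2·13 + 4·9 = 62°C.
Reverse: A=5 T=6 G=5 C=6 → Tm = 2·11 + 4·11 = 66°C.
|ΔTm| = |62 − 66| = 4°C, ≤ 6°C.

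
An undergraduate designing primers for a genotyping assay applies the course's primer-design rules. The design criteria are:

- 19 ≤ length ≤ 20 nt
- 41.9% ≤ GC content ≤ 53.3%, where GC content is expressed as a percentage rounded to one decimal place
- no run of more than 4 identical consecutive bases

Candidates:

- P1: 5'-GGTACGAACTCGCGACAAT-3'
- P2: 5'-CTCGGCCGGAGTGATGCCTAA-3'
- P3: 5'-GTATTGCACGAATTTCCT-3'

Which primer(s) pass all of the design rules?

P1 only.

P1 (19 nt, A=6 T=3 G=5 C=5): length 19 ✓; GC 10/19 = 52.6% ✓; longest run = 2 ✓ — passes.
P2 (21 nt, A=4 T=4 G=7 C=6): length 21, outside 19–20 ✗; GC 13/21 = 61.9%, outside 41.9–53.3% ✗; longest run = 2 ✓ — fails.
P3 (18 nt, A=4 T=7 G=3 C=4): length 18, outside 19–20 ✗; GC 7/18 = 38.9%, outside 41.9–53.3% ✗; longest run = 3 ✓ — fails.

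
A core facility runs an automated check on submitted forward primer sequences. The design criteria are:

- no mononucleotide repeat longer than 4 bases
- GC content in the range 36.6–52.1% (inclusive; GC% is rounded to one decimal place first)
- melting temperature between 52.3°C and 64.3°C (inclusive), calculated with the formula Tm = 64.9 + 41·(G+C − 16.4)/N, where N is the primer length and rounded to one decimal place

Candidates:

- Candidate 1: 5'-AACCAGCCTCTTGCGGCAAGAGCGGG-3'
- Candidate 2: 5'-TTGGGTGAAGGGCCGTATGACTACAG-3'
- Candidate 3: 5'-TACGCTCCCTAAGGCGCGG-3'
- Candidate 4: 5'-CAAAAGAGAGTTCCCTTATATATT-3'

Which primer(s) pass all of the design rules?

Candidate 1 (26 nt, A=6 T=3 G=9 C=8): longest run = 3 ✓; GC 17/26 = 65.4%, outside 36.6–52.1% ✗; Tm = 64.9 + 41·(17 − 16.4)/26 = 65.8°C, outside 52.3–64.3°C ✗ — fails.
Candidate 2 (26 nt, A=6 T=6 G=10 C=4): longest run = 3 ✓; GC 14/26 = 53.8%, outside 36.6–52.1% ✗; Tm = 64.9 + 41·(14 − 16.4)/26 = 61.1°C ✓ — fails.
Candidate 3 (19 nt, A=3 T=3 G=6 C=7): longest run = 3 ✓; GC 13/19 = 68.4%, outside 36.6–52.1% ✗; Tm = 64.9 + 41·(13 − 16.4)/19 = 57.6°C ✓ — fails.
Candidate 4 (24 nt, A=9 T=8 G=3 C=4): longest run = 4 ✓; GC 7/24 = 29.2%, outside 36.6–52.1% ✗; Tm = 64.9 + 41·(7 − 16.4)/24 = 48.8°C, outside 52.3–64.3°C ✗ — fails.

None of the candidates satisfy all criteria.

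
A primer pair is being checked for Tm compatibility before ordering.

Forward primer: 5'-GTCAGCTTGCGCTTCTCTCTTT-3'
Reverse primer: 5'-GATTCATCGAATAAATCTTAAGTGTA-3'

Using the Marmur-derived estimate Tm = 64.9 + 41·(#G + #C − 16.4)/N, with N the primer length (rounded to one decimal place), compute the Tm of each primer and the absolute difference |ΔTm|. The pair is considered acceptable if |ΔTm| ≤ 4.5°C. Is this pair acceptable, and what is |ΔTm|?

Forward: G+C = 11, N = 22 → Tm = 64.9 + 41·(11 − 16.4)/22 = 54.8°C.
Reverse: G+C = 7, N = 26 → Tm = 64.9 + 41·(7 − 16.4)/26 = 50.1°C.
|ΔTm| = |54.8 − 50.1| = 4.7°C, > 4.5°C.

|ΔTm| = 4.7°C; the pair is not acceptable.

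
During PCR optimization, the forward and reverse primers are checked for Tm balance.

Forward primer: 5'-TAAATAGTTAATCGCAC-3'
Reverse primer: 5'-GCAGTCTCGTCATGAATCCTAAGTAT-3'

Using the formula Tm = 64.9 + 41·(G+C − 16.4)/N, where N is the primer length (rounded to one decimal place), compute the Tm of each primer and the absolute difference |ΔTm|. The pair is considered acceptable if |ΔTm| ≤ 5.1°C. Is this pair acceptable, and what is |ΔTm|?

|ΔTm| = 19.0°C; the pair is not acceptable.

Forward: G+C = 5, N = 17 → Tm = 64.9 + 41·(5 − 16.4)/17 = 37.4°C.
Reverse: G+C = 11, N = 26 → Tm = 64.9 + 41·(11 − 16.4)/26 = 56.4°C.
|ΔTm| = |37.4 − 56.4| = 19.0°C, > 5.1°C.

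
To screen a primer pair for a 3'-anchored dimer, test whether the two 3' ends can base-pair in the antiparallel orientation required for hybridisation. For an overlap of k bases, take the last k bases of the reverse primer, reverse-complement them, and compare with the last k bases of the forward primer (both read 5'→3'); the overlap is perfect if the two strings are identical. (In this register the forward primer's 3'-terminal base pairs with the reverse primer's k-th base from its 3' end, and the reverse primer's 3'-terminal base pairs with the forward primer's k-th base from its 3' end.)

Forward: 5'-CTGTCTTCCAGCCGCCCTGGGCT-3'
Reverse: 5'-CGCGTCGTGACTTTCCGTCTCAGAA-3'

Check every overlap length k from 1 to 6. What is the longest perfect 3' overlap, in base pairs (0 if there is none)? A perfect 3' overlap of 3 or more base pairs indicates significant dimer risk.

Longest perfect overlap: 1 complementary base pair; below the dimer-risk threshold (threshold 3).

Last 6 bases (5'→3') — forward …TGGGCT, reverse …TCAGAA.
Reverse complement of the reverse primer's last 6 bases: TTCTGA; its first k bases are the reverse complement of the reverse primer's last k bases, so a perfect k-base overlap needs the forward primer's last k bases to equal them.
Comparing (forward last k vs required): k=1: T vs T ✓; k=2: CT vs TT ✗; k=3: GCT vs TTC ✗; k=4: GGCT vs TTCT ✗; k=5: GGGCT vs TTCTG ✗; k=6: TGGGCT vs TTCTGA ✗.
Only k = 1 is perfect, so the longest perfect 3' overlap is 1.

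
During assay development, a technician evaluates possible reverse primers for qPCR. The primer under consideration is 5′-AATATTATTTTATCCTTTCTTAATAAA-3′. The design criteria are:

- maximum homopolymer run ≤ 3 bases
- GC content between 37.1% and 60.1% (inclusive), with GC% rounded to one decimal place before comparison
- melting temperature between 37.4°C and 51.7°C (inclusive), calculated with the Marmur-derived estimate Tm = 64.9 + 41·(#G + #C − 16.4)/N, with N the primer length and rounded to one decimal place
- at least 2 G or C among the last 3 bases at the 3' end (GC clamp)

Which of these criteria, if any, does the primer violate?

Fails: homopolymer run, GC content, GC clamp.

Base counts: A=10, T=14, G=0, C=3 (length 27).
homopolymer run: longest run = 4, exceeds 3 ✗
GC content: GC 3/27 = 11.1%, outside 37.1–60.1% ✗
Tm: Tm = 64.9 + 41·(3 − 16.4)/27 = 44.6°C ✓
GC clamp: 3' end AAA has 0 G/C, need ≥2 ✗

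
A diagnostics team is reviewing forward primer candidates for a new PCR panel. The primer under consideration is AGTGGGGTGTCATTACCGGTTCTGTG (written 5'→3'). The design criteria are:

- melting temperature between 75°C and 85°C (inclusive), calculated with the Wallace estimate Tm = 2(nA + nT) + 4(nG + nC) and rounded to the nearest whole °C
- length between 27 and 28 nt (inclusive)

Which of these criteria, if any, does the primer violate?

Base counts: A=3, T=9, G=10, C=4 (length 26).
Tm: Tm = 2·12 + 4·14 = 80°C ✓
length: length 26, outside 27–28 ✗

Fails: length.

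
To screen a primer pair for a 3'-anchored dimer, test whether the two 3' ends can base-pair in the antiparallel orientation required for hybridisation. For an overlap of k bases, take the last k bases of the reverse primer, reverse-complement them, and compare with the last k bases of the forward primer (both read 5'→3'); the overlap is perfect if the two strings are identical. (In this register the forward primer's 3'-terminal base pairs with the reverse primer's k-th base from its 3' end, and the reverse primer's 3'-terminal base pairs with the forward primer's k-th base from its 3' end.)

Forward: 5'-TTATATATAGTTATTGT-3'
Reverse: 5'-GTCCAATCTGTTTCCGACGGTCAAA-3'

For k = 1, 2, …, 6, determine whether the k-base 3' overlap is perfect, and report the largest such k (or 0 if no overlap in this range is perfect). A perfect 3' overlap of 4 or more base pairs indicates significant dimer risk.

Last 6 bases (5'→3') — forward …TATTGT, reverse …GTCAAA.
Reverse complement of the reverse primer's last 6 bases: TTTGAC; its first k bases are the reverse complement of the reverse primer's last k bases, so a perfect k-base overlap needs the forward primer's last k bases to equal them.
Comparing (forward last k vs required): k=1: T vs T ✓; k=2: GT vs TT ✗; k=3: TGT vs TTT ✗; k=4: TTGT vs TTTG ✗; k=5: ATTGT vs TTTGA ✗; k=6: TATTGT vs TTTGAC ✗.
Only k = 1 is perfect, so the longest perfect 3' overlap is 1.

Longest perfect overlap: 1 complementary base pair; below the dimer-risk threshold (threshold 4).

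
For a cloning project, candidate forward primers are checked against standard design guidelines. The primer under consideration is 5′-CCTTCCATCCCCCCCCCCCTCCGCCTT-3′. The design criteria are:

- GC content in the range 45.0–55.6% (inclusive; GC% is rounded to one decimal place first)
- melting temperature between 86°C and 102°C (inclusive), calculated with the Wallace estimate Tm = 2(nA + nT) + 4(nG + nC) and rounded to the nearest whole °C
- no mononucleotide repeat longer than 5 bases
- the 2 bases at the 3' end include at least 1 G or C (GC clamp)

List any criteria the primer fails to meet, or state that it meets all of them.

Base counts: A=1, T=6, G=1, C=19 (length 27).
GC content: GC 20/27 = 74.1%, outside 45.0–55.6% ✗
Tm: Tm = 2·7 + 4·20 = 94°C ✓
homopolymer run: longest run = 11, exceeds 5 ✗
GC clamp: 3' end TT has 0 G/C, need ≥1 ✗

Fails: GC content, homopolymer run, GC clamp.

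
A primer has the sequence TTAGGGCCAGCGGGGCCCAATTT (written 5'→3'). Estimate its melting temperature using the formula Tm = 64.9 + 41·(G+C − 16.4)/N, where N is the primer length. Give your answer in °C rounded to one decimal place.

60.6°C

Base counts: A=4, T=5, G=8, C=6; G+C = 14, N = 23.
Tm = 64.9 + 41·(14 − 16.4)/23 = 64.9 + -98.40/23 = 60.6°C.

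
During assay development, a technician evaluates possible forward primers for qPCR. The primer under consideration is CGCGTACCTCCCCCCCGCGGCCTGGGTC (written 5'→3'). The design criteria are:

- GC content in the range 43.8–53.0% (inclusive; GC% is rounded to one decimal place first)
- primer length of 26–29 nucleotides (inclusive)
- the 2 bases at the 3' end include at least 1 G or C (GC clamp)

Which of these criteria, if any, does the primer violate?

Fails: GC content.

Base counts: A=1, T=4, G=8, C=15 (length 28).
GC content: GC 23/28 = 82.1%, outside 43.8–53.0% ✗
length: length 28 ✓
GC clamp: 3' end TC has 1 G/C ✓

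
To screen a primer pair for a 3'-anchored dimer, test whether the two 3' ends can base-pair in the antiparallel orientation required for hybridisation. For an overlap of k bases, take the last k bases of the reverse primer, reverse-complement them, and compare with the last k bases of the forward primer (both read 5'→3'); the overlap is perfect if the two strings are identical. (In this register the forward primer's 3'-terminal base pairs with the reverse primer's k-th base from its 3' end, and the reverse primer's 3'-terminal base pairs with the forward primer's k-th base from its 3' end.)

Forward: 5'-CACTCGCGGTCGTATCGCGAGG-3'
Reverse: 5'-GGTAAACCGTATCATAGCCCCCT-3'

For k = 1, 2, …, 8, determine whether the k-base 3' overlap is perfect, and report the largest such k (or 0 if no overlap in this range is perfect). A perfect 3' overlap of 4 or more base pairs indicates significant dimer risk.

Last 8 bases (5'→3') — forward …TCGCGAGG, reverse …AGCCCCCT.
Reverse complement of the reverse primer's last 8 bases: AGGGGGCT; its first k bases are the reverse complement of the reverse primer's last k bases, so a perfect k-base overlap needs the forward primer's last k bases to equal them.
Comparing (forward last k vs required): k=1: G vs A ✗; k=2: GG vs AG ✗; k=3: AGG vs AGG ✓; k=4: GAGG vs AGGG ✗; k=5: CGAGG vs AGGGG ✗; k=6: GCGAGG vs AGGGGG ✗; k=7: CGCGAGG vs AGGGGGC ✗; k=8: TCGCGAGG vs AGGGGGCT ✗.
Only k = 3 is perfect, so the longest perfect 3' overlap is 3.

Longest perfect overlap: 3 complementary base pairs; below the dimer-risk threshold (threshold 4).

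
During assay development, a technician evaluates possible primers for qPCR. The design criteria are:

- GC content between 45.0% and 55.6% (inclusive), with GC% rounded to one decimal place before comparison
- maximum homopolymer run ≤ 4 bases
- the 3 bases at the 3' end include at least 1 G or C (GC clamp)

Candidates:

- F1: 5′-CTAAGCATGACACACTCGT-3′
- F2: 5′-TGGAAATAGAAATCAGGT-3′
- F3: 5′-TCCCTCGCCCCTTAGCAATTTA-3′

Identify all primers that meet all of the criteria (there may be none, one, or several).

F1 (19 nt, A=6 T=4 G=3 C=6): GC 9/19 = 47.4% ✓; longest run = 2 ✓; 3' end CGT has 2 G/C ✓ — passes.
F2 (18 nt, A=8 T=4 G=5 C=1): GC 6/18 = 33.3%, outside 45.0–55.6% ✗; longest run = 3 ✓; 3' end GGT has 2 G/C ✓ — fails.
F3 (22 nt, A=4 T=7 G=2 C=9): GC 11/22 = 50.0% ✓; longest run = 4 ✓; 3' end TTA has 0 G/C, need ≥1 ✗ — fails.

F1 only.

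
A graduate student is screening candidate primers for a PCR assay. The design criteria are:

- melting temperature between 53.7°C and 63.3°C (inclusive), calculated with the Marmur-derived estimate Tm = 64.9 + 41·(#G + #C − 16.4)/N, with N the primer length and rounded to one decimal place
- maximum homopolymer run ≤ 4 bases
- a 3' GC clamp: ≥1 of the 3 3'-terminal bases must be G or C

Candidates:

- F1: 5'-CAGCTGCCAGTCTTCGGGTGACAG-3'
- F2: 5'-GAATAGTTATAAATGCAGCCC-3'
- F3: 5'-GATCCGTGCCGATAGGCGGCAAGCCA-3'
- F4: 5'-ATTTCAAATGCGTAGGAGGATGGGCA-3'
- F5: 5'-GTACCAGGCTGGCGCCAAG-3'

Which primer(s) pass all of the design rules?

F1 (24 nt, A=4 T=5 G=8 C=7): Tm = 64.9 + 41·(15 − 16.4)/24 = 62.5°C ✓; longest run = 3 ✓; 3' end CAG has 2 G/C ✓ — passes.
F2 (21 nt, A=8 T=5 G=4 C=4): Tm = 64.9 + 41·(8 − 16.4)/21 = 48.5°C, outside 53.7–63.3°C ✗; longest run = 3 ✓; 3' end CCC has 3 G/C ✓ — fails.
F3 (26 nt, A=6 T=3 G=9 C=8): Tm = 64.9 + 41·(17 − 16.4)/26 = 65.8°C, outside 53.7–63.3°C ✗; longest run = 2 ✓; 3' end CCA has 2 G/C ✓ — fails.
F4 (26 nt, A=8 T=6 G=9 C=3): Tm = 64.9 + 41·(12 − 16.4)/26 = 58.0°C ✓; longest run = 3 ✓; 3' end GCA has 2 G/C ✓ — passes.
F5 (19 nt, A=4 T=2 G=7 C=6): Tm = 64.9 + 41·(13 − 16.4)/19 = 57.6°C ✓; longest run = 2 ✓; 3' end AAG has 1 G/C ✓ — passes.

F1, F4 and F5.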